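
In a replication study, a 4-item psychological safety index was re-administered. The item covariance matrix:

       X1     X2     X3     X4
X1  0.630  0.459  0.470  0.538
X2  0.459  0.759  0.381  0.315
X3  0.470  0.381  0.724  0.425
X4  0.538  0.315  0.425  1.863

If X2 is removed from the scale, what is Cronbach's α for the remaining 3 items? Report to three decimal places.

α = 0.707

Remaining items: X1, X3, X4 (k = 3).
Σσ²ᵢ = 0.630 + 0.724 + 1.863 = 3.217
σ²_T = 3.217 + 2 × 1.433 = 6.083
α (item deleted) = (3/2)·(1 − 3.217/6.083) = 0.707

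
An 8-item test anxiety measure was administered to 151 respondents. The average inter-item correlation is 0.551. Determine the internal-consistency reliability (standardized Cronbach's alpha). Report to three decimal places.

Standardized α = k·r̄ / (1 + (k−1)·r̄) = 8 × 0.551 / (1 + 7 × 0.551)
  = 4.4080 / 4.8570 = 0.908

standardized Cronbach's alpha = 0.908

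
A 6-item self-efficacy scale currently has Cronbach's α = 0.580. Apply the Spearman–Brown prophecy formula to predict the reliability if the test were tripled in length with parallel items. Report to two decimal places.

Length factor m = 3
α' = m·α / (1 + (m−1)·α)
   = 3 × 0.580 / (1 + (3 − 1) × 0.580)
   = 1.7400 / 2.1600 = 0.81

predicted reliability = 0.81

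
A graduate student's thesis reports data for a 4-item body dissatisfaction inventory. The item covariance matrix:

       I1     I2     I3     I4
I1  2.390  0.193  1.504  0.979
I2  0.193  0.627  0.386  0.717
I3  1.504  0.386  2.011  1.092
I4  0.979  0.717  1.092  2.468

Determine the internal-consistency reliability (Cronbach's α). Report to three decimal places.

sum of item variances = 2.390 + 0.627 + 2.011 + 2.468 = 7.496
Σ_{i<j} σ_ij = 4.871
σ²_total = 7.496 + 2 × 4.871 = 17.238
α = (k/(k−1))·(1 − sum of item variances/σ²_total) = (4/3)·(1 − 7.496/17.238) = 0.754

Cronbach's α = 0.754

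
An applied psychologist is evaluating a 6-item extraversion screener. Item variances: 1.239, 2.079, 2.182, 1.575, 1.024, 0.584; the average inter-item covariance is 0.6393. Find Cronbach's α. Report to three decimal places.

ΣVar(i) = 1.239 + 2.079 + 2.182 + 1.575 + 1.024 + 0.584 = 8.683
Sum of the 15 distinct covariances = 15 × 0.6393 = 9.5895
total variance = ΣVar(i) + 2·Σcov = 8.683 + 2 × 9.5895 = 27.8620
α = (6/5)·(1 − 8.683/27.8620) = 0.826

α = 0.826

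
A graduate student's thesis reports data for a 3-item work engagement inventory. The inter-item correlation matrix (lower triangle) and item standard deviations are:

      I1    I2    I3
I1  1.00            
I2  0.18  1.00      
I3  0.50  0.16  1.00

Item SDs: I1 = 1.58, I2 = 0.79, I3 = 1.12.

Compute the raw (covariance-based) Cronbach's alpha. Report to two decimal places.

Cronbach's alpha = 0.55

Σσ²ᵢ = 1.58² + 0.79² + 1.12² = 4.3749
Covariances σ_ij = r_ij · s_i · s_j:
  σ(I1,I2) = 0.18 × 1.58 × 0.79 = 0.2247
  σ(I1,I3) = 0.50 × 1.58 × 1.12 = 0.8848
  σ(I2,I3) = 0.16 × 0.79 × 1.12 = 0.1416
σ²_T = Σσ²ᵢ + 2·Σσ_ij = 4.3749 + 2 × 1.2511 = 6.8771
α = (3/2)·(1 − 4.3749/6.8771) = 0.55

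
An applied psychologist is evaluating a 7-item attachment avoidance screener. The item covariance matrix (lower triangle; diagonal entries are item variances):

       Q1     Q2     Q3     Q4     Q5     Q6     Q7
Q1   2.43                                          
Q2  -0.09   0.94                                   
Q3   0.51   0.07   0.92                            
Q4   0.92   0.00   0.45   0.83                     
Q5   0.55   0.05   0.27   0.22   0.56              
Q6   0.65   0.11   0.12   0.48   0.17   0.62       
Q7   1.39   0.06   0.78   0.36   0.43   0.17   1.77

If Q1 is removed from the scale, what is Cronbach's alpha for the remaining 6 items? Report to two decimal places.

α = 0.68

Remaining items: Q2, Q3, Q4, Q5, Q6, Q7 (k = 6).
ΣVar(i) = 0.94 + 0.92 + 0.83 + 0.56 + 0.62 + 1.77 = 5.64
total variance = 5.64 + 2 × 3.74 = 13.12
α (item deleted) = (6/5)·(1 − 5.64/13.12) = 0.68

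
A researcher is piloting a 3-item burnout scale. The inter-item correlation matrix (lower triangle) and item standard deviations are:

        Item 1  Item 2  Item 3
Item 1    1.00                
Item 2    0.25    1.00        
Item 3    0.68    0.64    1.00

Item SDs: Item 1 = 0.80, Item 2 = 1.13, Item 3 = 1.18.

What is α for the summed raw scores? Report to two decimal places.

Σσ²ᵢ = 0.80² + 1.13² + 1.18² = 3.3093
Covariances σ_ij = r_ij · s_i · s_j:
  σ(Item 1,Item 2) = 0.25 × 0.80 × 1.13 = 0.2260
  σ(Item 1,Item 3) = 0.68 × 0.80 × 1.18 = 0.6419
  σ(Item 2,Item 3) = 0.64 × 1.13 × 1.18 = 0.8534
σ²_T = Σσ²ᵢ + 2·Σσ_ij = 3.3093 + 2 × 1.7213 = 6.7519
α = (3/2)·(1 − 3.3093/6.7519) = 0.76

α = 0.76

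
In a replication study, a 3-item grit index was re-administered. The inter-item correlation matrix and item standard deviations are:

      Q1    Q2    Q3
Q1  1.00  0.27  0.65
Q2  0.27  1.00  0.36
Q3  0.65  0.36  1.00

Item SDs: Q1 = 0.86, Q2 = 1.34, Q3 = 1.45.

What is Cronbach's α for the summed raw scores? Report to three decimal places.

α = 0.660

Σσ²ᵢ = 0.86² + 1.34² + 1.45² = 4.6377
Covariances σ_ij = r_ij · s_i · s_j:
  σ(Q1,Q2) = 0.27 × 0.86 × 1.34 = 0.3111
  σ(Q1,Q3) = 0.65 × 0.86 × 1.45 = 0.8106
  σ(Q2,Q3) = 0.36 × 1.34 × 1.45 = 0.6995
σ²_T = Σσ²ᵢ + 2·Σσ_ij = 4.6377 + 2 × 1.8212 = 8.2801
α = (3/2)·(1 − 4.6377/8.2801) = 0.660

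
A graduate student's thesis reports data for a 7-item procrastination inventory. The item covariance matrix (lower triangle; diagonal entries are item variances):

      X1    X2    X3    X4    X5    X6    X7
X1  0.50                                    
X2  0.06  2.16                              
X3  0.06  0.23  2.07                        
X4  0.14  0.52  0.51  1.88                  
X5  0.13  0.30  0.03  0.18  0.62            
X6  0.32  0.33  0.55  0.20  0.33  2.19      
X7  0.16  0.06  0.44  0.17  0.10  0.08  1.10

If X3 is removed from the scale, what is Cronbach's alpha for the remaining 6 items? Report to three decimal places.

Cronbach's alpha = 0.506

Remaining items: X1, X2, X4, X5, X6, X7 (k = 6).
Σσ²ᵢ = 0.50 + 2.16 + 1.88 + 0.62 + 2.19 + 1.10 = 8.45
σ²_T = 8.45 + 2 × 3.08 = 14.61
α (item deleted) = (6/5)·(1 − 8.45/14.61) = 0.506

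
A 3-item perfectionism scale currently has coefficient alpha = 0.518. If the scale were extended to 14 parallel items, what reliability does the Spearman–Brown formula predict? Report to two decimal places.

Length factor m = 14/3 = 4.6667
α' = m·α / (1 + (m−1)·α)
   = 14/3 × 0.518 / (1 + (14/3 − 1) × 0.518)
   = 2.4173 / 2.8993 = 0.83

predicted reliability = 0.83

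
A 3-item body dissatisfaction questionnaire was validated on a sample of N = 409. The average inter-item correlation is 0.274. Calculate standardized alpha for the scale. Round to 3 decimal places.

α = 0.531

Standardized α = k·r̄ / (1 + (k−1)·r̄) = 3 × 0.274 / (1 + 2 × 0.274)
  = 0.8220 / 1.5480 = 0.531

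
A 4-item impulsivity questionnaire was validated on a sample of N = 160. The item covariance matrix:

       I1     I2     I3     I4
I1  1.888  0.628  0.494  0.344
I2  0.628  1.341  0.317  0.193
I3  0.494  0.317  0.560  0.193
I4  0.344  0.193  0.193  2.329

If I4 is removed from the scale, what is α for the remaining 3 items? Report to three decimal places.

α = 0.648

Remaining items: I1, I2, I3 (k = 3).
ΣVar(i) = 1.888 + 1.341 + 0.560 = 3.789
Var(T) = 3.789 + 2 × 1.439 = 6.667
α (item deleted) = (3/2)·(1 − 3.789/6.667) = 0.648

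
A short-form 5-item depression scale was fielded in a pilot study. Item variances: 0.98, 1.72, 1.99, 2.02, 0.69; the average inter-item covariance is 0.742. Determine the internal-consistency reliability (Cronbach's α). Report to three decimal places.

ΣVar(i) = 0.98 + 1.72 + 1.99 + 2.02 + 0.69 = 7.40
Sum of the 10 distinct covariances = 10 × 0.742 = 7.420
total variance = ΣVar(i) + 2·Σcov = 7.40 + 2 × 7.420 = 22.240
α = (5/4)·(1 − 7.40/22.240) = 0.834

α = 0.834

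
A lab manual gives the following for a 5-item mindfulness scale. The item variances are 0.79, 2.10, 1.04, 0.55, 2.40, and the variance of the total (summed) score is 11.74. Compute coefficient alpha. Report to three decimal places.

coefficient alpha = 0.517

ΣVar(i) = 0.79 + 2.10 + 1.04 + 0.55 + 2.40 = 6.88
α = (k/(k−1))·(1 − ΣVar(i)/total variance) = (5/4)·(1 − 6.88/11.74) = 0.517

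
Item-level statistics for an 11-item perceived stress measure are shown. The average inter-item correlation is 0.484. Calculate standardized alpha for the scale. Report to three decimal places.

standardized alpha = 0.912

Standardized α = k·r̄ / (1 + (k−1)·r̄) = 11 × 0.484 / (1 + 10 × 0.484)
  = 5.3240 / 5.8400 = 0.912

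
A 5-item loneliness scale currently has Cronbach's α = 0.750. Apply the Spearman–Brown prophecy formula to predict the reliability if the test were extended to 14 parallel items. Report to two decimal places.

Length factor m = 14/5 = 2.8000
α' = m·α / (1 + (m−1)·α)
   = 14/5 × 0.750 / (1 + (14/5 − 1) × 0.750)
   = 2.1000 / 2.3500 = 0.89

predicted reliability = 0.89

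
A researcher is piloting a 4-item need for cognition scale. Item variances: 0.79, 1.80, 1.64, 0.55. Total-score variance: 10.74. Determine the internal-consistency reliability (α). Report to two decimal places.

α = 0.74

Σσ²ᵢ = 0.79 + 1.80 + 1.64 + 0.55 = 4.78
α = (k/(k−1))·(1 − Σσ²ᵢ/σ²_total) = (4/3)·(1 − 4.78/10.74) = 0.74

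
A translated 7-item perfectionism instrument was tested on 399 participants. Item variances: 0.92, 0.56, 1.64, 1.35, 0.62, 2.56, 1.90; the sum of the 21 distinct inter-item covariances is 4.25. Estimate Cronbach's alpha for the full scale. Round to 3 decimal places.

sum of item variances = 0.92 + 0.56 + 1.64 + 1.35 + 0.62 + 2.56 + 1.90 = 9.55
Sum of distinct covariances = 4.25
Var(T) = sum of item variances + 2·Σcov = 9.55 + 2 × 4.25 = 18.05
α = (7/6)·(1 − 9.55/18.05) = 0.549

α = 0.549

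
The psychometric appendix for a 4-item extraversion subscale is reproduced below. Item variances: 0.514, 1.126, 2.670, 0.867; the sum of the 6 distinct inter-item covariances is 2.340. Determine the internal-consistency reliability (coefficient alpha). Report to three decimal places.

ΣVar(i) = 0.514 + 1.126 + 2.670 + 0.867 = 5.177
Sum of distinct covariances = 2.340
σ²_total = ΣVar(i) + 2·Σcov = 5.177 + 2 × 2.340 = 9.857
α = (4/3)·(1 − 5.177/9.857) = 0.633

α = 0.633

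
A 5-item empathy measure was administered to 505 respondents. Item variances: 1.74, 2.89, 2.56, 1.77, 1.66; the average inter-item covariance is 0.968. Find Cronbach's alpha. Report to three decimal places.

sum of item variances = 1.74 + 2.89 + 2.56 + 1.77 + 1.66 = 10.62
Sum of the 10 distinct covariances = 10 × 0.968 = 9.680
σ²_total = sum of item variances + 2·Σcov = 10.62 + 2 × 9.680 = 29.980
α = (5/4)·(1 − 10.62/29.980) = 0.807

α = 0.807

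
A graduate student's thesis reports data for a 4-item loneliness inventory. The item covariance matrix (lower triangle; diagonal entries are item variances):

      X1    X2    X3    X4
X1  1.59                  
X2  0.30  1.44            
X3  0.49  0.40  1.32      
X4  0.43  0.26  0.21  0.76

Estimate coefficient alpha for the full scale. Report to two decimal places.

ΣVar(i) = 1.59 + 1.44 + 1.32 + 0.76 = 5.11
Sum of the distinct covariances = 2.09
Var(T) = 5.11 + 2 × 2.09 = 9.29
α = (k/(k−1))·(1 − ΣVar(i)/Var(T)) = (4/3)·(1 − 5.11/9.29) = 0.60

α = 0.60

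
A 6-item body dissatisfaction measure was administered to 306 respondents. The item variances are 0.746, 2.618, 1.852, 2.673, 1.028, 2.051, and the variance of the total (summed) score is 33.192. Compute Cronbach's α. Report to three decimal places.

α = 0.803

Σσ²ᵢ = 0.746 + 2.618 + 1.852 + 2.673 + 1.028 + 2.051 = 10.968
α = (k/(k−1))·(1 − Σσ²ᵢ/total variance) = (6/5)·(1 − 10.968/33.192) = 0.803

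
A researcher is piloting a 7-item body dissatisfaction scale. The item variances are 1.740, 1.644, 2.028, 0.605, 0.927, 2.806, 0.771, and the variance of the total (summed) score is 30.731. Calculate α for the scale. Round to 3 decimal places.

α = 0.767

sum of item variances = 1.740 + 1.644 + 2.028 + 0.605 + 0.927 + 2.806 + 0.771 = 10.521
α = (k/(k−1))·(1 − sum of item variances/σ²_T) = (7/6)·(1 − 10.521/30.731) = 0.767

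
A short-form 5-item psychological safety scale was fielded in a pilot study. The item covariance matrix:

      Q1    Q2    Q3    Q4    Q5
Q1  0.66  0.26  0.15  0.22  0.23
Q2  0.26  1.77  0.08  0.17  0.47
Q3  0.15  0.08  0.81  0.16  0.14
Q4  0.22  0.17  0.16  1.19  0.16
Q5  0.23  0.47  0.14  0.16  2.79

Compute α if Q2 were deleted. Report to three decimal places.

α = 0.373

Remaining items: Q1, Q3, Q4, Q5 (k = 4).
sum of item variances = 0.66 + 0.81 + 1.19 + 2.79 = 5.45
σ²_total = 5.45 + 2 × 1.06 = 7.57
α (item deleted) = (4/3)·(1 − 5.45/7.57) = 0.373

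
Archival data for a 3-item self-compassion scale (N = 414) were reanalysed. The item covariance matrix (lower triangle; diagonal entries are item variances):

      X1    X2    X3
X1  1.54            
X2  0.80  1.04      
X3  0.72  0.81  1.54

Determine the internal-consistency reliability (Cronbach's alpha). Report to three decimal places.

Cronbach's alpha = 0.796

ΣVar(i) = 1.54 + 1.04 + 1.54 = 4.12
Sum of the distinct covariances = 2.33
σ²_total = 4.12 + 2 × 2.33 = 8.78
α = (k/(k−1))·(1 − ΣVar(i)/σ²_total) = (3/2)·(1 − 4.12/8.78) = 0.796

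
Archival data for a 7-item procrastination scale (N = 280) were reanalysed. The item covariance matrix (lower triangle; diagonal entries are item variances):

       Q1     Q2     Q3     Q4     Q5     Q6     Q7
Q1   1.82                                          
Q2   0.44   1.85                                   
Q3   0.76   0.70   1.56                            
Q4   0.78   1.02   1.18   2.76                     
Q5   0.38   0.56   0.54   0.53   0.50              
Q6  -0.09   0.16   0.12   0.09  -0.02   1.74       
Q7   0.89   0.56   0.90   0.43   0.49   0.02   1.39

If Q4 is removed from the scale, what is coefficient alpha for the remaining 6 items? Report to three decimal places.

Remaining items: Q1, Q2, Q3, Q5, Q6, Q7 (k = 6).
ΣVar(i) = 1.82 + 1.85 + 1.56 + 0.50 + 1.74 + 1.39 = 8.86
σ²_total = 8.86 + 2 × 6.41 = 21.68
α (item deleted) = (6/5)·(1 − 8.86/21.68) = 0.710

coefficient alpha = 0.710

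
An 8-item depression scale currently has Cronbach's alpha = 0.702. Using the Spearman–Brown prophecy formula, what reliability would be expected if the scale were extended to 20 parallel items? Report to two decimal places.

Length factor m = 20/8 = 2.5000
α' = m·α / (1 + (m−1)·α)
   = 20/8 × 0.702 / (1 + (20/8 − 1) × 0.702)
   = 1.7550 / 2.0530 = 0.85

predicted reliability = 0.85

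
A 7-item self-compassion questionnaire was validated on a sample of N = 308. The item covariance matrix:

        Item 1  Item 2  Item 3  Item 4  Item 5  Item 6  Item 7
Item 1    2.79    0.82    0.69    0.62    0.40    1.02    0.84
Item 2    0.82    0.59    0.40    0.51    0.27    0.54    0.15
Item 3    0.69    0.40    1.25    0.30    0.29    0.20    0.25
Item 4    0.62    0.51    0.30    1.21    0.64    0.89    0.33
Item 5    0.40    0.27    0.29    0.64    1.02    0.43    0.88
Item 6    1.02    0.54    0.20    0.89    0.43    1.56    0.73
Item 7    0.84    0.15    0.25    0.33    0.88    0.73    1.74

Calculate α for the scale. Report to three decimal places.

α = 0.803

Σσ²ᵢ = 2.79 + 0.59 + 1.25 + 1.21 + 1.02 + 1.56 + 1.74 = 10.16
Sum of the distinct covariances = 11.20
Var(T) = 10.16 + 2 × 11.20 = 32.56
α = (k/(k−1))·(1 − Σσ²ᵢ/Var(T)) = (7/6)·(1 − 10.16/32.56) = 0.803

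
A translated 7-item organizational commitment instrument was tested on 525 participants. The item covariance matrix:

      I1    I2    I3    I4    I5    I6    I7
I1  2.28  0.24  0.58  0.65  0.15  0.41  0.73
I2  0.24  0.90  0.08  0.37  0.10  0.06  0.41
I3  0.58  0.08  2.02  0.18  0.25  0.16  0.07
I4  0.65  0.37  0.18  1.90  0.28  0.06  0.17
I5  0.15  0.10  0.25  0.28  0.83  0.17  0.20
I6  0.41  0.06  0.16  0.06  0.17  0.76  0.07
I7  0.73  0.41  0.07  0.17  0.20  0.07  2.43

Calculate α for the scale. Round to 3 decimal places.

α = 0.574

Σσᵢ² = 2.28 + 0.90 + 2.02 + 1.90 + 0.83 + 0.76 + 2.43 = 11.12
Σ_{i<j} σ_ij = 5.39
Var(T) = 11.12 + 2 × 5.39 = 21.90
α = (k/(k−1))·(1 − Σσᵢ²/Var(T)) = (7/6)·(1 − 11.12/21.90) = 0.574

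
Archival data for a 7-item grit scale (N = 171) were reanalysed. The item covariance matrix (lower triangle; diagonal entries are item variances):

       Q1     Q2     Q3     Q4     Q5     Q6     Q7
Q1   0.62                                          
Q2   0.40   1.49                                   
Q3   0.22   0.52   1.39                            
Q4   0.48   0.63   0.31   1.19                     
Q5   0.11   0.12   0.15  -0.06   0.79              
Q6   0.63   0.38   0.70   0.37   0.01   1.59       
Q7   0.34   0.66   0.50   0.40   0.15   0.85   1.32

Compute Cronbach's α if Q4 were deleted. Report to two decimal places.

Remaining items: Q1, Q2, Q3, Q5, Q6, Q7 (k = 6).
sum of item variances = 0.62 + 1.49 + 1.39 + 0.79 + 1.59 + 1.32 = 7.20
σ²_total = 7.20 + 2 × 5.74 = 18.68
α (item deleted) = (6/5)·(1 − 7.20/18.68) = 0.74

α = 0.74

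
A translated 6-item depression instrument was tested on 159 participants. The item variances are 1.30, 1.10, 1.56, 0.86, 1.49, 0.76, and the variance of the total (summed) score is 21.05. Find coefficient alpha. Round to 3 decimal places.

Σσᵢ² = 1.30 + 1.10 + 1.56 + 0.86 + 1.49 + 0.76 = 7.07
α = (k/(k−1))·(1 − Σσᵢ²/Var(T)) = (6/5)·(1 − 7.07/21.05) = 0.797

coefficient alpha = 0.797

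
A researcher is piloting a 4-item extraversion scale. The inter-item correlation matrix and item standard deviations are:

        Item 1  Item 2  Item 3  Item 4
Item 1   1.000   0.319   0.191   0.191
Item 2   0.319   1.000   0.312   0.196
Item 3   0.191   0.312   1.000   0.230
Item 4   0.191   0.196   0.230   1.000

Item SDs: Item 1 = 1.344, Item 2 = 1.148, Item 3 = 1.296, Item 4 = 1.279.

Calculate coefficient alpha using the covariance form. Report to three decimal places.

coefficient alpha = 0.554

Σσ²ᵢ = 1.344² + 1.148² + 1.296² + 1.279² = 6.4397
Covariances σ_ij = r_ij · s_i · s_j:
  σ(Item 1,Item 2) = 0.319 × 1.344 × 1.148 = 0.4922
  σ(Item 1,Item 3) = 0.191 × 1.344 × 1.296 = 0.3327
  σ(Item 1,Item 4) = 0.191 × 1.344 × 1.279 = 0.3283
  σ(Item 2,Item 3) = 0.312 × 1.148 × 1.296 = 0.4642
  σ(Item 2,Item 4) = 0.196 × 1.148 × 1.279 = 0.2878
  σ(Item 3,Item 4) = 0.230 × 1.296 × 1.279 = 0.3812
σ²_T = Σσ²ᵢ + 2·Σσ_ij = 6.4397 + 2 × 2.2864 = 11.0125
α = (4/3)·(1 − 6.4397/11.0125) = 0.554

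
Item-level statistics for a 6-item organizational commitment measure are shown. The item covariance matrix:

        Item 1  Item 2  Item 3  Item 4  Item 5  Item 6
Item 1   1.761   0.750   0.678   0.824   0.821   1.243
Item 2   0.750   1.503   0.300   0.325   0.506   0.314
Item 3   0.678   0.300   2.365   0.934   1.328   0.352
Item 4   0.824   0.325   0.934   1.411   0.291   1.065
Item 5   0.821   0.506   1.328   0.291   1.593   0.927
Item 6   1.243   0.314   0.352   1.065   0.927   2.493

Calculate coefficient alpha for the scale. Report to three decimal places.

α = 0.788

ΣVar(i) = 1.761 + 1.503 + 2.365 + 1.411 + 1.593 + 2.493 = 11.126
Sum of the distinct covariances = 10.658
σ²_T = 11.126 + 2 × 10.658 = 32.442
α = (k/(k−1))·(1 − ΣVar(i)/σ²_T) = (6/5)·(1 − 11.126/32.442) = 0.788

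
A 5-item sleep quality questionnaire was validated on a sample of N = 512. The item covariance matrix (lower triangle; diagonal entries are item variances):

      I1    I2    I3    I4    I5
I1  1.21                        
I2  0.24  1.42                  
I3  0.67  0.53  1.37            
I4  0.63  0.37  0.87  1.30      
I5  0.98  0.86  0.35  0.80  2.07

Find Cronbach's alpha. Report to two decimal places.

Σσᵢ² = 1.21 + 1.42 + 1.37 + 1.30 + 2.07 = 7.37
Σ_{i<j} σ_ij = 6.30
Var(T) = 7.37 + 2 × 6.30 = 19.97
α = (k/(k−1))·(1 − Σσᵢ²/Var(T)) = (5/4)·(1 − 7.37/19.97) = 0.79

Cronbach's alpha = 0.79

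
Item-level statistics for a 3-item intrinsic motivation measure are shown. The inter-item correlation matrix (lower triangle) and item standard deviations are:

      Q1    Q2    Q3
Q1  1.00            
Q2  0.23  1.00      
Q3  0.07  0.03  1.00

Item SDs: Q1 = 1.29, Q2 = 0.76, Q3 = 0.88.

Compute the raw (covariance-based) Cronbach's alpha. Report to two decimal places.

Cronbach's alpha = 0.27

Σσ²ᵢ = 1.29² + 0.76² + 0.88² = 3.0161
Covariances σ_ij = r_ij · s_i · s_j:
  σ(Q1,Q2) = 0.23 × 1.29 × 0.76 = 0.2255
  σ(Q1,Q3) = 0.07 × 1.29 × 0.88 = 0.0795
  σ(Q2,Q3) = 0.03 × 0.76 × 0.88 = 0.0201
σ²_T = Σσ²ᵢ + 2·Σσ_ij = 3.0161 + 2 × 0.3251 = 3.6663
α = (3/2)·(1 − 3.0161/3.6663) = 0.27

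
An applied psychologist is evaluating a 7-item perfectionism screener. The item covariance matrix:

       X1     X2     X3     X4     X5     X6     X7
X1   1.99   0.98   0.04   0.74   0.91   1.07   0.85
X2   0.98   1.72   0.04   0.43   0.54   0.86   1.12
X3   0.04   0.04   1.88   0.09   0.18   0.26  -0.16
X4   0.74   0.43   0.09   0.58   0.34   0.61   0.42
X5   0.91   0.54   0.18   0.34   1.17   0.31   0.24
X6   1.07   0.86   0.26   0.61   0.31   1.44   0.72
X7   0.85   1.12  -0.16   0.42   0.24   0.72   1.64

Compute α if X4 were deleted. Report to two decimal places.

Remaining items: X1, X2, X3, X5, X6, X7 (k = 6).
ΣVar(i) = 1.99 + 1.72 + 1.88 + 1.17 + 1.44 + 1.64 = 9.84
σ²_total = 9.84 + 2 × 7.96 = 25.76
α (item deleted) = (6/5)·(1 − 9.84/25.76) = 0.74

α = 0.74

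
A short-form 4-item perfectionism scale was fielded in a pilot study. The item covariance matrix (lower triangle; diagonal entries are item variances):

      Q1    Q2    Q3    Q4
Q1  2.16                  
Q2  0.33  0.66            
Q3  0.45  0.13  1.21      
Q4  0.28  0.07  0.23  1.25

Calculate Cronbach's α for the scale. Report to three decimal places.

sum of item variances = 2.16 + 0.66 + 1.21 + 1.25 = 5.28
Sum of the distinct covariances = 1.49
σ²_T = 5.28 + 2 × 1.49 = 8.26
α = (k/(k−1))·(1 − sum of item variances/σ²_T) = (4/3)·(1 − 5.28/8.26) = 0.481

Cronbach's α = 0.481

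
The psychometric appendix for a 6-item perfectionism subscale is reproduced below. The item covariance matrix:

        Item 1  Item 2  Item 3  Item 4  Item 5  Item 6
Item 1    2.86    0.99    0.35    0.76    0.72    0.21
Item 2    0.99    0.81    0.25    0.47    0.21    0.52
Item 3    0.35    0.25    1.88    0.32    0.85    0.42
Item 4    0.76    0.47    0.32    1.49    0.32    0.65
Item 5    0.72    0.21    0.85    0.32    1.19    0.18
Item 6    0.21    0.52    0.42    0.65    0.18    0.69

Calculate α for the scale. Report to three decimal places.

α = 0.742

ΣVar(i) = 2.86 + 0.81 + 1.88 + 1.49 + 1.19 + 0.69 = 8.92
Σ_{i<j} σ_ij = 7.22
σ²_T = 8.92 + 2 × 7.22 = 23.36
α = (k/(k−1))·(1 − ΣVar(i)/σ²_T) = (6/5)·(1 − 8.92/23.36) = 0.742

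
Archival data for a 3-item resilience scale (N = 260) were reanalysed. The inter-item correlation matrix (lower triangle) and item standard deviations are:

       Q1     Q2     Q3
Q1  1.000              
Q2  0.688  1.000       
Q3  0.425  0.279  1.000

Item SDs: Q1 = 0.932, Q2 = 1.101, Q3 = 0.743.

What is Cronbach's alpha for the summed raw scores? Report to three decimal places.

Σσ²ᵢ = 0.932² + 1.101² + 0.743² = 2.6329
Covariances σ_ij = r_ij · s_i · s_j:
  σ(Q1,Q2) = 0.688 × 0.932 × 1.101 = 0.7060
  σ(Q1,Q3) = 0.425 × 0.932 × 0.743 = 0.2943
  σ(Q2,Q3) = 0.279 × 1.101 × 0.743 = 0.2282
σ²_T = Σσ²ᵢ + 2·Σσ_ij = 2.6329 + 2 × 1.2285 = 5.0899
α = (3/2)·(1 − 2.6329/5.0899) = 0.724

Cronbach's alpha = 0.724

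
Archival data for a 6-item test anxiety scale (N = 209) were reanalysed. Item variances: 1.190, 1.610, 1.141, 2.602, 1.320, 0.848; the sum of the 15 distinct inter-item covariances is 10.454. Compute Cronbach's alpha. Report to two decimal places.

sum of item variances = 1.190 + 1.610 + 1.141 + 2.602 + 1.320 + 0.848 = 8.711
Sum of distinct covariances = 10.454
Var(T) = sum of item variances + 2·Σcov = 8.711 + 2 × 10.454 = 29.619
α = (6/5)·(1 − 8.711/29.619) = 0.85

Cronbach's alpha = 0.85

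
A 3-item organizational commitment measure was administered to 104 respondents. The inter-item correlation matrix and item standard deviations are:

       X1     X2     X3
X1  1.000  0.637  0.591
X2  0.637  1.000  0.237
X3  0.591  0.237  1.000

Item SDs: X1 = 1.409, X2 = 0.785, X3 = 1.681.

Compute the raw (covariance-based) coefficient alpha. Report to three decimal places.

α = 0.707

Σσ²ᵢ = 1.409² + 0.785² + 1.681² = 5.4273
Covariances σ_ij = r_ij · s_i · s_j:
  σ(X1,X2) = 0.637 × 1.409 × 0.785 = 0.7046
  σ(X1,X3) = 0.591 × 1.409 × 1.681 = 1.3998
  σ(X2,X3) = 0.237 × 0.785 × 1.681 = 0.3127
σ²_T = Σσ²ᵢ + 2·Σσ_ij = 5.4273 + 2 × 2.4171 = 10.2615
α = (3/2)·(1 − 5.4273/10.2615) = 0.707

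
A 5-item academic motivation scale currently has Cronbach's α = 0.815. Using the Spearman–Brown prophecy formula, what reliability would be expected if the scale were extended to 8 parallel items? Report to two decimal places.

Length factor m = 8/5 = 1.6000
α' = m·α / (1 + (m−1)·α)
   = 8/5 × 0.815 / (1 + (8/5 − 1) × 0.815)
   = 1.3040 / 1.4890 = 0.88

predicted reliability = 0.88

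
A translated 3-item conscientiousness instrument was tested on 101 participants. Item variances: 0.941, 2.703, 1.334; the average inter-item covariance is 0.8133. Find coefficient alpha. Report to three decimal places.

α = 0.743

Σσ²ᵢ = 0.941 + 2.703 + 1.334 = 4.978
Sum of the 3 distinct covariances = 3 × 0.8133 = 2.4399
Var(T) = Σσ²ᵢ + 2·Σcov = 4.978 + 2 × 2.4399 = 9.8578
α = (3/2)·(1 − 4.978/9.8578) = 0.743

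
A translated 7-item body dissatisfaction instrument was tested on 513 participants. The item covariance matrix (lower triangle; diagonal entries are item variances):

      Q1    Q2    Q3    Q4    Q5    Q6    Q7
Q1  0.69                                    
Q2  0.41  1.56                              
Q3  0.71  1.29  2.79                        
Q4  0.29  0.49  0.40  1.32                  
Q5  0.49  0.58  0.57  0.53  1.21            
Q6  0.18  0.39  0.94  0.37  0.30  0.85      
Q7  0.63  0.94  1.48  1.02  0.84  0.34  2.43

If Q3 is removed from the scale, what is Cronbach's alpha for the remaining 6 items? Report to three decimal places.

Remaining items: Q1, Q2, Q4, Q5, Q6, Q7 (k = 6).
Σσ²ᵢ = 0.69 + 1.56 + 1.32 + 1.21 + 0.85 + 2.43 = 8.06
total variance = 8.06 + 2 × 7.80 = 23.66
α (item deleted) = (6/5)·(1 − 8.06/23.66) = 0.791

α = 0.791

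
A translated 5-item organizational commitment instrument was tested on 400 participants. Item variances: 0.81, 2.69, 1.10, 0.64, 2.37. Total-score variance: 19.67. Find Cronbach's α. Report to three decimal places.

Cronbach's α = 0.766

sum of item variances = 0.81 + 2.69 + 1.10 + 0.64 + 2.37 = 7.61
α = (k/(k−1))·(1 − sum of item variances/σ²_T) = (5/4)·(1 − 7.61/19.67) = 0.766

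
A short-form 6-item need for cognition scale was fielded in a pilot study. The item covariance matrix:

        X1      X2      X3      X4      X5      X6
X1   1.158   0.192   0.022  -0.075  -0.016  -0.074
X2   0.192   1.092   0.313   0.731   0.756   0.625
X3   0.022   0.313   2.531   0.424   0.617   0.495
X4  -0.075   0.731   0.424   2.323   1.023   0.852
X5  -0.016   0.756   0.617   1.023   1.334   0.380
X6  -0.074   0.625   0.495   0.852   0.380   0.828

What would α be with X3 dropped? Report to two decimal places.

Remaining items: X1, X2, X4, X5, X6 (k = 5).
Σσᵢ² = 1.158 + 1.092 + 2.323 + 1.334 + 0.828 = 6.735
σ²_total = 6.735 + 2 × 4.394 = 15.523
α (item deleted) = (5/4)·(1 − 6.735/15.523) = 0.71

α = 0.71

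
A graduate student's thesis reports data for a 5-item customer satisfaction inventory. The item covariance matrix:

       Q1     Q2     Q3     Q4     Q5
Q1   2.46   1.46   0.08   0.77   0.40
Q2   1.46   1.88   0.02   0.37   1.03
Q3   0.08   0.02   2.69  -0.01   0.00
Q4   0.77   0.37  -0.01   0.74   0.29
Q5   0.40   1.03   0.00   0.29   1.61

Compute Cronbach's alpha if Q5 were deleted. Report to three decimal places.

Cronbach's alpha = 0.546

Remaining items: Q1, Q2, Q3, Q4 (k = 4).
Σσᵢ² = 2.46 + 1.88 + 2.69 + 0.74 = 7.77
σ²_T = 7.77 + 2 × 2.69 = 13.15
α (item deleted) = (4/3)·(1 − 7.77/13.15) = 0.546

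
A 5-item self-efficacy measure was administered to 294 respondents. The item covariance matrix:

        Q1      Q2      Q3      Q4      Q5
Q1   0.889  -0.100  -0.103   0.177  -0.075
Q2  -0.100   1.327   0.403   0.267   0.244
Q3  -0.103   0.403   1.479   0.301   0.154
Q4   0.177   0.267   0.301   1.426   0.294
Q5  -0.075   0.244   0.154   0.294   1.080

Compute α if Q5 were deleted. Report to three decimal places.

Remaining items: Q1, Q2, Q3, Q4 (k = 4).
sum of item variances = 0.889 + 1.327 + 1.479 + 1.426 = 5.121
Var(T) = 5.121 + 2 × 0.945 = 7.011
α (item deleted) = (4/3)·(1 − 5.121/7.011) = 0.359

α = 0.359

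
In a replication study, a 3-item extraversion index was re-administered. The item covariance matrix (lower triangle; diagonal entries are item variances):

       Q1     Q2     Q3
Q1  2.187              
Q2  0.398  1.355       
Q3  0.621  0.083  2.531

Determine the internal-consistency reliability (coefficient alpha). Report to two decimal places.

α = 0.40

ΣVar(i) = 2.187 + 1.355 + 2.531 = 6.073
Sum of the distinct covariances = 1.102
total variance = 6.073 + 2 × 1.102 = 8.277
α = (k/(k−1))·(1 − ΣVar(i)/total variance) = (3/2)·(1 − 6.073/8.277) = 0.40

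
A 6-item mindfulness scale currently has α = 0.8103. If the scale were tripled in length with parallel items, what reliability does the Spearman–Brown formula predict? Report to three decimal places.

Length factor m = 3
α' = m·α / (1 + (m−1)·α)
   = 3 × 0.8103 / (1 + (3 − 1) × 0.8103)
   = 2.4309 / 2.6206 = 0.928

predicted reliability = 0.928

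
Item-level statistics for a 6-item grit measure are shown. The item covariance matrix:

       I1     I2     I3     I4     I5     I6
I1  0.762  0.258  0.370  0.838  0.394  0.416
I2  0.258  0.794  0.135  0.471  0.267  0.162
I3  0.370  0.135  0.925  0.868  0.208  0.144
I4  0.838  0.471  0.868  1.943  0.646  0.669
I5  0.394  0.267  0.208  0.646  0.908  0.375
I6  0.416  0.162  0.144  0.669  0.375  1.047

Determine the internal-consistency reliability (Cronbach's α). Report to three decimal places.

Cronbach's α = 0.793

Σσ²ᵢ = 0.762 + 0.794 + 0.925 + 1.943 + 0.908 + 1.047 = 6.379
Σ_{i<j} σ_ij = 6.221
Var(T) = 6.379 + 2 × 6.221 = 18.821
α = (k/(k−1))·(1 − Σσ²ᵢ/Var(T)) = (6/5)·(1 − 6.379/18.821) = 0.793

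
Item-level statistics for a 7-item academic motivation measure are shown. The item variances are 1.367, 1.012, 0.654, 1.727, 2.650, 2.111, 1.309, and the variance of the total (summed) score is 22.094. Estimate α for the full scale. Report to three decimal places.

α = 0.595

Σσᵢ² = 1.367 + 1.012 + 0.654 + 1.727 + 2.650 + 2.111 + 1.309 = 10.830
α = (k/(k−1))·(1 − Σσᵢ²/Var(T)) = (7/6)·(1 − 10.830/22.094) = 0.595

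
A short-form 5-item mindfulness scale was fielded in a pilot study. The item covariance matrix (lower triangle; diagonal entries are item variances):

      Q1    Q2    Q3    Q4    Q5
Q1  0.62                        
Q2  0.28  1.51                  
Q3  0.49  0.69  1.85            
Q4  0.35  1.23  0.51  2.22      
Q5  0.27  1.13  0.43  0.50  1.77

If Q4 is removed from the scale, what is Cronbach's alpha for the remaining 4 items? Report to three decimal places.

α = 0.712

Remaining items: Q1, Q2, Q3, Q5 (k = 4).
sum of item variances = 0.62 + 1.51 + 1.85 + 1.77 = 5.75
σ²_total = 5.75 + 2 × 3.29 = 12.33
α (item deleted) = (4/3)·(1 − 5.75/12.33) = 0.712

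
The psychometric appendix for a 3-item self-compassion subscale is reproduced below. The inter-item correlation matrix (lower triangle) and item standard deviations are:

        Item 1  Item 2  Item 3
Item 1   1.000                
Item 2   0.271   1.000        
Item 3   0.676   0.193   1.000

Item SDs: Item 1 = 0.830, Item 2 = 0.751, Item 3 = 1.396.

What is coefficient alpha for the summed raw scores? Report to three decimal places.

α = 0.629

Σσ²ᵢ = 0.830² + 0.751² + 1.396² = 3.2017
Covariances σ_ij = r_ij · s_i · s_j:
  σ(Item 1,Item 2) = 0.271 × 0.830 × 0.751 = 0.1689
  σ(Item 1,Item 3) = 0.676 × 0.830 × 1.396 = 0.7833
  σ(Item 2,Item 3) = 0.193 × 0.751 × 1.396 = 0.2023
σ²_T = Σσ²ᵢ + 2·Σσ_ij = 3.2017 + 2 × 1.1545 = 5.5107
α = (3/2)·(1 − 3.2017/5.5107) = 0.629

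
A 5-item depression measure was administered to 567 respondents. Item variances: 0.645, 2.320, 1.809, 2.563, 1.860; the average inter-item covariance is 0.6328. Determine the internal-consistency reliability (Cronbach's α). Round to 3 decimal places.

α = 0.724

sum of item variances = 0.645 + 2.320 + 1.809 + 2.563 + 1.860 = 9.197
Sum of the 10 distinct covariances = 10 × 0.6328 = 6.3280
σ²_total = sum of item variances + 2·Σcov = 9.197 + 2 × 6.3280 = 21.8530
α = (5/4)·(1 − 9.197/21.8530) = 0.724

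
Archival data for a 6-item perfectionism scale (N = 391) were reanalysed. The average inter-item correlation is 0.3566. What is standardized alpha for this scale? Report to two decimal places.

α = 0.77

Standardized α = k·r̄ / (1 + (k−1)·r̄) = 6 × 0.3566 / (1 + 5 × 0.3566)
  = 2.1396 / 2.7830 = 0.77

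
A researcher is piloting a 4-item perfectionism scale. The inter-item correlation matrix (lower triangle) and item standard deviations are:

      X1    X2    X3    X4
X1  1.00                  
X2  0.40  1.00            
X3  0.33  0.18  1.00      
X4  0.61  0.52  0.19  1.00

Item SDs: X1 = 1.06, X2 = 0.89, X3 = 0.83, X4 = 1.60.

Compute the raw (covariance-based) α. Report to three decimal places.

α = 0.697

Σσ²ᵢ = 1.06² + 0.89² + 0.83² + 1.60² = 5.1646
Covariances σ_ij = r_ij · s_i · s_j:
  σ(X1,X2) = 0.40 × 1.06 × 0.89 = 0.3774
  σ(X1,X3) = 0.33 × 1.06 × 0.83 = 0.2903
  σ(X1,X4) = 0.61 × 1.06 × 1.60 = 1.0346
  σ(X2,X3) = 0.18 × 0.89 × 0.83 = 0.1330
  σ(X2,X4) = 0.52 × 0.89 × 1.60 = 0.7405
  σ(X3,X4) = 0.19 × 0.83 × 1.60 = 0.2523
σ²_T = Σσ²ᵢ + 2·Σσ_ij = 5.1646 + 2 × 2.8281 = 10.8208
α = (4/3)·(1 − 5.1646/10.8208) = 0.697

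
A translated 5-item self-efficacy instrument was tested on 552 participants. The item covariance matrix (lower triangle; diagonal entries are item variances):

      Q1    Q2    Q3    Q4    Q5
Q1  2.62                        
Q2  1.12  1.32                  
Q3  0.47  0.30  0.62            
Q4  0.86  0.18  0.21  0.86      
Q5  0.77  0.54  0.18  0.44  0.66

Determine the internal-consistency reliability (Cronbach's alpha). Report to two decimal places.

sum of item variances = 2.62 + 1.32 + 0.62 + 0.86 + 0.66 = 6.08
Σ_{i<j} σ_ij = 5.07
σ²_T = 6.08 + 2 × 5.07 = 16.22
α = (k/(k−1))·(1 − sum of item variances/σ²_T) = (5/4)·(1 − 6.08/16.22) = 0.78

α = 0.78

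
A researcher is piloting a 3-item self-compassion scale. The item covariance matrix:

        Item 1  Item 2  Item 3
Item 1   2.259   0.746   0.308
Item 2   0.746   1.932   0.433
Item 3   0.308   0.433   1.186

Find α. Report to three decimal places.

Σσ²ᵢ = 2.259 + 1.932 + 1.186 = 5.377
Sum of the distinct covariances = 1.487
σ²_total = 5.377 + 2 × 1.487 = 8.351
α = (k/(k−1))·(1 − Σσ²ᵢ/σ²_total) = (3/2)·(1 − 5.377/8.351) = 0.534

α = 0.534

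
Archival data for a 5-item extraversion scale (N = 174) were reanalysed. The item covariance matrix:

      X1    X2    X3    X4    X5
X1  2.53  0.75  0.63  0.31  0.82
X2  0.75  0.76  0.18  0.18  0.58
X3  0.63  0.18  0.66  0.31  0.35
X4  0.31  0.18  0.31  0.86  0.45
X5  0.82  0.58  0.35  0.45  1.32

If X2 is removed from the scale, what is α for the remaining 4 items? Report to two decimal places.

Remaining items: X1, X3, X4, X5 (k = 4).
Σσ²ᵢ = 2.53 + 0.66 + 0.86 + 1.32 = 5.37
σ²_total = 5.37 + 2 × 2.87 = 11.11
α (item deleted) = (4/3)·(1 − 5.37/11.11) = 0.69

α = 0.69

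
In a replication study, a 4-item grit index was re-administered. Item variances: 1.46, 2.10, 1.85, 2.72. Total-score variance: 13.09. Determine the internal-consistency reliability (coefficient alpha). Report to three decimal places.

sum of item variances = 1.46 + 2.10 + 1.85 + 2.72 = 8.13
α = (k/(k−1))·(1 − sum of item variances/total variance) = (4/3)·(1 − 8.13/13.09) = 0.505

α = 0.505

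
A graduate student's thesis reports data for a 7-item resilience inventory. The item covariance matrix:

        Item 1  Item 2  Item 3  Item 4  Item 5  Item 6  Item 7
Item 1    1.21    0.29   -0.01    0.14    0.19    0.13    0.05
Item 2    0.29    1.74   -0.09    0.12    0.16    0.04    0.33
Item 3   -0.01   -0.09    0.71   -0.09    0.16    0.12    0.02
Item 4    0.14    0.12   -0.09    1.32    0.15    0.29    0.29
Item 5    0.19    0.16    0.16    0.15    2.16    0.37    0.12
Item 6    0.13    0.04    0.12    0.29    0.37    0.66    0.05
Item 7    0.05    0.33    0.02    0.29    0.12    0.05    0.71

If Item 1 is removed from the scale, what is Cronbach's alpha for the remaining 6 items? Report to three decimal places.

Cronbach's alpha = 0.430

Remaining items: Item 2, Item 3, Item 4, Item 5, Item 6, Item 7 (k = 6).
Σσᵢ² = 1.74 + 0.71 + 1.32 + 2.16 + 0.66 + 0.71 = 7.30
σ²_total = 7.30 + 2 × 2.04 = 11.38
α (item deleted) = (6/5)·(1 − 7.30/11.38) = 0.430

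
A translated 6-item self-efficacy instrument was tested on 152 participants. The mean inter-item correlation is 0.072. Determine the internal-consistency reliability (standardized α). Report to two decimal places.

Standardized α = k·r̄ / (1 + (k−1)·r̄) = 6 × 0.072 / (1 + 5 × 0.072)
  = 0.4320 / 1.3600 = 0.32

α = 0.32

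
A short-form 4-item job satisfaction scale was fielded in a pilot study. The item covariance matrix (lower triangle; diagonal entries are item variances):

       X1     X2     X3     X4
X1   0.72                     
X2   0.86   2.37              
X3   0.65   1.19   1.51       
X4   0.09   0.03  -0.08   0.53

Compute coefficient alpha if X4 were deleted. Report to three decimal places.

α = 0.810

Remaining items: X1, X2, X3 (k = 3).
Σσᵢ² = 0.72 + 2.37 + 1.51 = 4.60
σ²_total = 4.60 + 2 × 2.70 = 10.00
α (item deleted) = (3/2)·(1 − 4.60/10.00) = 0.810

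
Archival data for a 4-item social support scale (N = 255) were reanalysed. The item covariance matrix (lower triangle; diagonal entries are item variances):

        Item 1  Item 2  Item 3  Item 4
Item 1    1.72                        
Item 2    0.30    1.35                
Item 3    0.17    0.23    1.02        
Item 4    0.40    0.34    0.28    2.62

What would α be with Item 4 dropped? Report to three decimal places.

α = 0.383

Remaining items: Item 1, Item 2, Item 3 (k = 3).
Σσᵢ² = 1.72 + 1.35 + 1.02 = 4.09
σ²_total = 4.09 + 2 × 0.70 = 5.49
α (item deleted) = (3/2)·(1 − 4.09/5.49) = 0.383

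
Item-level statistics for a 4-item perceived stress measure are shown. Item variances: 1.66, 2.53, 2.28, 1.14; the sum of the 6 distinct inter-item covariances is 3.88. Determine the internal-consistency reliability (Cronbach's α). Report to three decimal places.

Cronbach's α = 0.673

Σσᵢ² = 1.66 + 2.53 + 2.28 + 1.14 = 7.61
Sum of distinct covariances = 3.88
total variance = Σσᵢ² + 2·Σcov = 7.61 + 2 × 3.88 = 15.37
α = (4/3)·(1 − 7.61/15.37) = 0.673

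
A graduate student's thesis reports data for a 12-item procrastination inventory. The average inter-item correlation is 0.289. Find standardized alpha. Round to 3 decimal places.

standardized alpha = 0.830

Standardized α = k·r̄ / (1 + (k−1)·r̄) = 12 × 0.289 / (1 + 11 × 0.289)
  = 3.4680 / 4.1790 = 0.830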